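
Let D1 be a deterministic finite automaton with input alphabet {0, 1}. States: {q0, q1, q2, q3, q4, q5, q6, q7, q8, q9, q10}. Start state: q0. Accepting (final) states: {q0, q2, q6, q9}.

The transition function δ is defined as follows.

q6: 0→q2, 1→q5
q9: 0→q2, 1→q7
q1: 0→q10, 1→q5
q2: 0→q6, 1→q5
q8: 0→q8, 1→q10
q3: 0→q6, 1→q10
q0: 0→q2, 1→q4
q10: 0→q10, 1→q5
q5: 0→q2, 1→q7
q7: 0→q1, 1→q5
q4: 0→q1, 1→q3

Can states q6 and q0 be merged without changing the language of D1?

No

First remove the unreachable states {q8,q9}; 9 states remain.
Initial partition by acceptance: {q0,q2,q6} | {q1,q3,q4,q5,q7,q10}.
Split {q1,q3,q4,q5,q7,q10} by δ(·,0) → {q1,q4,q7,q10} and {q3,q5}.
On input 1, block {q0,q2,q6} splits into {q2,q6} and {q0}.
No further refinement is possible. Final partition (4 blocks): {q2,q6} | {q1,q4,q7,q10} | {q3,q5} | {q0}.
q6 and q0 end up in different blocks, so they are distinguishable. For instance, the string '10' is accepted from only q6.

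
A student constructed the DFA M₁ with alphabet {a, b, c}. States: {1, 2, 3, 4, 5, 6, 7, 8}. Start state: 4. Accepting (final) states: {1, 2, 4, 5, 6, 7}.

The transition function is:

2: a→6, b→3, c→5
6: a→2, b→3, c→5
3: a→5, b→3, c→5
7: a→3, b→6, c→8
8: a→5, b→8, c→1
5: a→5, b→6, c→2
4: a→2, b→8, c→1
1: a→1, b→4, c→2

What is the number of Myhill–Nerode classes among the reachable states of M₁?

3

First remove the unreachable states {7}; 7 states remain.
Initial partition by acceptance: {1,2,4,5,6} | {3,8}.
On input b, block {1,2,4,5,6} splits into {2,4,6} and {1,5}.
Stable partition: {2,4,6} | {3,8} | {1,5} — 3 equivalence classes.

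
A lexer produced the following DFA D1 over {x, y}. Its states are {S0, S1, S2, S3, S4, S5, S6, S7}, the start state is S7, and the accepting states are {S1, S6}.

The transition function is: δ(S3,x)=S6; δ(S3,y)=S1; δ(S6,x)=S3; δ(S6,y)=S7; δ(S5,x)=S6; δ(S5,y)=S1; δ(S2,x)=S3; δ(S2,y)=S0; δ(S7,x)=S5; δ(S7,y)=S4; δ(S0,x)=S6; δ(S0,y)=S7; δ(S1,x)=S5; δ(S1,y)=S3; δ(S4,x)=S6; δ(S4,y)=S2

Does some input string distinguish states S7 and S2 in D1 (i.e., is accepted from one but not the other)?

Every state is reachable, so we keep all 8.
Initial partition by acceptance: {S1,S6} | {S0,S2,S3,S4,S5,S7}.
Refine {S0,S2,S3,S4,S5,S7} on symbol x: members go to different blocks, giving {S0,S3,S4,S5} and {S2,S7}.
Split {S1,S6} by δ(·,y) → {S1} and {S6}.
Refine {S0,S3,S4,S5} on symbol y: members go to different blocks, giving {S0,S4} and {S3,S5}.
No further refinement is possible. Final partition (5 blocks): {S1} | {S0,S4} | {S2,S7} | {S6} | {S3,S5}.
S7 and S2 lie in the same block of the stable partition, so they are equivalent — no string distinguishes them.

No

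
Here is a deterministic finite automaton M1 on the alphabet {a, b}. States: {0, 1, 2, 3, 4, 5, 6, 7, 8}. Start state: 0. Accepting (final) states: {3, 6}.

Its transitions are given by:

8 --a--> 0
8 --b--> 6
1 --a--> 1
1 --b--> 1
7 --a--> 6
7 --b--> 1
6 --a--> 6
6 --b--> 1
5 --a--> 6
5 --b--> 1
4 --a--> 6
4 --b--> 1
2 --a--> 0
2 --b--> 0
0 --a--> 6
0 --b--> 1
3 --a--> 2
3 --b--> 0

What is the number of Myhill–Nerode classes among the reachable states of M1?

3

States {2,3,4,5,7,8} cannot be reached from the start state, so discard them.
Initial partition by acceptance: {6} | {0,1}.
Refine {0,1} on symbol a: members go to different blocks, giving {0} and {1}.
Stable partition: {6} | {0} | {1} — 3 equivalence classes.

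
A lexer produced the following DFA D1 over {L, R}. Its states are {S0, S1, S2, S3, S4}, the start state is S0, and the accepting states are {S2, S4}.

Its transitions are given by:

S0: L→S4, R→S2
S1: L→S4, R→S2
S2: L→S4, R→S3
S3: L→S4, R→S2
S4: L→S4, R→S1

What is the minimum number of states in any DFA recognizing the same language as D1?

2

Initial partition by acceptance: {S2,S4} | {S0,S1,S3}.
The partition is now stable with 2 blocks: {S2,S4} | {S0,S1,S3}.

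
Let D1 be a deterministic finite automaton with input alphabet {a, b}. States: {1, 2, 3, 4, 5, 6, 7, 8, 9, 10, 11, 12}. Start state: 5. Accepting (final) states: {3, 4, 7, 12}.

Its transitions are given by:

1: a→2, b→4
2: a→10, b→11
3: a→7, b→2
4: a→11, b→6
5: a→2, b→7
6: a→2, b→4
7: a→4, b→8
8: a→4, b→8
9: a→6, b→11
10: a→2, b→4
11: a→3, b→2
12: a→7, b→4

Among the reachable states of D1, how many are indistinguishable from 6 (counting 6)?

States {1,9,12} cannot be reached from the start state, so discard them.
Start with accepting vs non-accepting: {3,4,7} | {2,5,6,8,10,11}.
Split {3,4,7} by δ(·,a) → {3,7} and {4}.
On input a, block {3,7} splits into {3} and {7}.
On input a, block {2,5,6,8,10,11} splits into {2,5,6,10} and {8} and {11}.
Refine {2,5,6,10} on symbol b: members go to different blocks, giving {6,10} and {2} and {5}.
No further refinement is possible. Final partition (8 blocks): {3} | {6,10} | {4} | {7} | {8} | {11} | {2} | {5}.
The equivalence class containing 6 is {6,10}, of size 2.

2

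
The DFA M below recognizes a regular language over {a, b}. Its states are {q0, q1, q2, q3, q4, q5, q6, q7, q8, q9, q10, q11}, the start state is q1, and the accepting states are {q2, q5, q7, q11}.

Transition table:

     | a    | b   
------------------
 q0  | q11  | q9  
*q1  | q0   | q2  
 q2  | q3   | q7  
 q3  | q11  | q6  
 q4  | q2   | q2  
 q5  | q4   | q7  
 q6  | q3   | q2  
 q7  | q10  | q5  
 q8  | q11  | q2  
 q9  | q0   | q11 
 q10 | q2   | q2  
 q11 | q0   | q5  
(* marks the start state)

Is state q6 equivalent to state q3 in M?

Reachable states from the start: {q0,q1,q2,q3,q4,q5,q6,q7,q9,q10,q11}. Unreachable: {q8} — drop them.
Start with accepting vs non-accepting: {q2,q5,q7,q11} | {q0,q1,q3,q4,q6,q9,q10}.
On input a, block {q0,q1,q3,q4,q6,q9,q10} splits into {q0,q3,q4,q10} and {q1,q6,q9}.
Split {q0,q3,q4,q10} by δ(·,b) → {q0,q3} and {q4,q10}.
Refine {q2,q5,q7,q11} on symbol a: members go to different blocks, giving {q2,q11} and {q5,q7}.
The partition is now stable with 5 blocks: {q2,q11} | {q0,q3} | {q1,q6,q9} | {q4,q10} | {q5,q7}.
q6 and q3 end up in different blocks, so they are distinguishable. For instance, the string 'a' is accepted from only q3.

No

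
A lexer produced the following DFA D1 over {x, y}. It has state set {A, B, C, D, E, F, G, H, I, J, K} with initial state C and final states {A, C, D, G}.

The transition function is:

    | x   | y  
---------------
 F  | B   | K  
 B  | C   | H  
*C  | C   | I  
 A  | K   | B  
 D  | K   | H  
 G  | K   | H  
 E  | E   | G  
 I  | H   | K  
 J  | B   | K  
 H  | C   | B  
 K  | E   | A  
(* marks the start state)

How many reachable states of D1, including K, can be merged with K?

Reachable states from the start: {A,B,C,E,G,H,I,K}. Unreachable: {D,F,J} — drop them.
P0 = {A,C,G} | {B,E,H,I,K}.
On input x, block {A,C,G} splits into {A,G} and {C}.
Refine {B,E,H,I,K} on symbol x: members go to different blocks, giving {E,I,K} and {B,H}.
On input x, block {E,I,K} splits into {E,K} and {I}.
No further refinement is possible. Final partition (5 blocks): {A,G} | {E,K} | {C} | {B,H} | {I}.
The equivalence class containing K is {E,K}, of size 2.

2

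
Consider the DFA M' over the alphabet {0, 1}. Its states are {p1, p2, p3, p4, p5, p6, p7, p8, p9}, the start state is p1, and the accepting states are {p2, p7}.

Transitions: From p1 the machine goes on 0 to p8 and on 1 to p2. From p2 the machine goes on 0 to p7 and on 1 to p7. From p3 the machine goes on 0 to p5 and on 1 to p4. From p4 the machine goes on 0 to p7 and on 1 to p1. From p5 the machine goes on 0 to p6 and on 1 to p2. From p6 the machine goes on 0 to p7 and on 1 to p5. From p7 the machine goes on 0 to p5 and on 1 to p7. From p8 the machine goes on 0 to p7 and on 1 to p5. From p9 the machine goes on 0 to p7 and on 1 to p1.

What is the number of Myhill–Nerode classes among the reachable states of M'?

4

States {p3,p4,p9} cannot be reached from the start state, so discard them.
P0 = {p2,p7} | {p1,p5,p6,p8}.
Refine {p2,p7} on symbol 0: members go to different blocks, giving {p2} and {p7}.
Refine {p1,p5,p6,p8} on symbol 0: members go to different blocks, giving {p1,p5} and {p6,p8}.
The partition is now stable with 4 blocks: {p2} | {p1,p5} | {p7} | {p6,p8}.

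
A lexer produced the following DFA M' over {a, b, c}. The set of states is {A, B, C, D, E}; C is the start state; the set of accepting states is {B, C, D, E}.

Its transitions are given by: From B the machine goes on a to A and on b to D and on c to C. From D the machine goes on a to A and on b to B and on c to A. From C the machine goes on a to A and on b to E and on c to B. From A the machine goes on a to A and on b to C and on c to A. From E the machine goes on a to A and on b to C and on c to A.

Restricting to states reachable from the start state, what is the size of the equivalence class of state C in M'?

2

Initial partition by acceptance: {B,C,D,E} | {A}.
Refine {B,C,D,E} on symbol c: members go to different blocks, giving {B,C} and {D,E}.
No further refinement is possible. Final partition (3 blocks): {B,C} | {A} | {D,E}.
The equivalence class containing C is {B,C}, of size 2.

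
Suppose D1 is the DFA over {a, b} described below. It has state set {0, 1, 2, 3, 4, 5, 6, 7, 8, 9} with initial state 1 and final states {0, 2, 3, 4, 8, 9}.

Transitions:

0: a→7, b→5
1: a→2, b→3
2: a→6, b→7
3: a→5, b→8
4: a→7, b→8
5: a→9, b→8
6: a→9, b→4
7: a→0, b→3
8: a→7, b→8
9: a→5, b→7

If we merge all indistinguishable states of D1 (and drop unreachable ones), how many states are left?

Every state is reachable, so we keep all 10.
Start with accepting vs non-accepting: {0,2,3,4,8,9} | {1,5,6,7}.
On input b, block {0,2,3,4,8,9} splits into {0,2,9} and {3,4,8}.
No further refinement is possible. Final partition (3 blocks): {0,2,9} | {1,5,6,7} | {3,4,8}.

3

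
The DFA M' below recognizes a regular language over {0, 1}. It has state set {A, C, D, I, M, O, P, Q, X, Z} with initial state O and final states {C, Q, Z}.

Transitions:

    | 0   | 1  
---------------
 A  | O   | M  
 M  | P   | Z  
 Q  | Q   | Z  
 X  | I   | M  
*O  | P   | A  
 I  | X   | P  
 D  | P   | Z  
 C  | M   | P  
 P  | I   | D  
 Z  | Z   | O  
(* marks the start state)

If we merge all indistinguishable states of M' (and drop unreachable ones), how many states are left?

4

Reachable states from the start: {A,D,I,M,O,P,X,Z}. Unreachable: {C,Q} — drop them.
Initial partition by acceptance: {Z} | {A,D,I,M,O,P,X}.
Refine {A,D,I,M,O,P,X} on symbol 1: members go to different blocks, giving {A,I,O,P,X} and {D,M}.
Refine {A,I,O,P,X} on symbol 1: members go to different blocks, giving {A,P,X} and {I,O}.
No further refinement is possible. Final partition (4 blocks): {Z} | {A,P,X} | {D,M} | {I,O}.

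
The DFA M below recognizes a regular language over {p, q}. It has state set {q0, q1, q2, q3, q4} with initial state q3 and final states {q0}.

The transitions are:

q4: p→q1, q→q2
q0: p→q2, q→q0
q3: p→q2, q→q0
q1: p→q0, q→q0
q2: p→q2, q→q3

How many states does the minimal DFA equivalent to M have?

States {q1,q4} cannot be reached from the start state, so discard them.
Start with accepting vs non-accepting: {q0} | {q2,q3}.
Refine {q2,q3} on symbol q: members go to different blocks, giving {q2} and {q3}.
No further refinement is possible. Final partition (3 blocks): {q0} | {q2} | {q3}.

3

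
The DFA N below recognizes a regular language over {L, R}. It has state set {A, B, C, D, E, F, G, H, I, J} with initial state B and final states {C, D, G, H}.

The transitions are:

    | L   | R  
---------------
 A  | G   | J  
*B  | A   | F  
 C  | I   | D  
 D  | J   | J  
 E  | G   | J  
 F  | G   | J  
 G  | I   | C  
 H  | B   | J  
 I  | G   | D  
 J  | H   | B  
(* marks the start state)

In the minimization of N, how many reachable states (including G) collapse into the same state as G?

1

States {E} cannot be reached from the start state, so discard them.
Start with accepting vs non-accepting: {C,D,G,H} | {A,B,F,I,J}.
Split {C,D,G,H} by δ(·,R) → {C,G} and {D,H}.
Split {C,G} by δ(·,R) → {C} and {G}.
Split {A,B,F,I,J} by δ(·,L) → {A,F,I} and {B} and {J}.
Refine {A,F,I} on symbol R: members go to different blocks, giving {A,F} and {I}.
Split {D,H} by δ(·,L) → {D} and {H}.
Stable partition: {C} | {A,F} | {D} | {G} | {B} | {J} | {I} | {H} — 8 equivalence classes.
The equivalence class containing G is {G}, of size 1.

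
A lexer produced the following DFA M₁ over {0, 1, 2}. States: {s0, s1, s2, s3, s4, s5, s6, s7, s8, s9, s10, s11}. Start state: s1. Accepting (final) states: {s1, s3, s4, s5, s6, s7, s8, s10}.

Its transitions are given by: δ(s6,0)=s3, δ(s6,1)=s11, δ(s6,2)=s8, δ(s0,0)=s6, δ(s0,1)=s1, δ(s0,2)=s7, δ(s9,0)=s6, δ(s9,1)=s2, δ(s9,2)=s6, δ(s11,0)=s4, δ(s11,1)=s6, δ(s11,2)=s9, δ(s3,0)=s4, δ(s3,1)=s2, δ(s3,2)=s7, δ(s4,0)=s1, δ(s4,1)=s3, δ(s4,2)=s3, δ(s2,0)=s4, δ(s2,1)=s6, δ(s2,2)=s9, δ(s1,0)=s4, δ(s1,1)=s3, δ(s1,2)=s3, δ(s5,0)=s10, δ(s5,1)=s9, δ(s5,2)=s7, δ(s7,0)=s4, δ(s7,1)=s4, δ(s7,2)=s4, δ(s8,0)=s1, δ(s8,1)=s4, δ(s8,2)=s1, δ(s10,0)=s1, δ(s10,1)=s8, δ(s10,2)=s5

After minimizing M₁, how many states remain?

Reachable states from the start: {s1,s2,s3,s4,s6,s7,s8,s9,s11}. Unreachable: {s0,s5,s10} — drop them.
Start with accepting vs non-accepting: {s1,s3,s4,s6,s7,s8} | {s2,s9,s11}.
Split {s1,s3,s4,s6,s7,s8} by δ(·,1) → {s1,s4,s7,s8} and {s3,s6}.
Refine {s1,s4,s7,s8} on symbol 1: members go to different blocks, giving {s1,s4} and {s7,s8}.
On input 0, block {s2,s9,s11} splits into {s2,s11} and {s9}.
On input 0, block {s3,s6} splits into {s3} and {s6}.
No further refinement is possible. Final partition (6 blocks): {s1,s4} | {s2,s11} | {s3} | {s7,s8} | {s9} | {s6}.

6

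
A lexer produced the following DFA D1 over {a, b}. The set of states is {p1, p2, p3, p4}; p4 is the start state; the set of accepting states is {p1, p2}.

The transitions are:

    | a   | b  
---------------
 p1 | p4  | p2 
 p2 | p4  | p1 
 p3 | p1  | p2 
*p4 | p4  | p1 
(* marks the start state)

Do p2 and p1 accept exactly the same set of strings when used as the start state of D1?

Yes

First remove the unreachable states {p3}; 3 states remain.
Initial partition by acceptance: {p1,p2} | {p4}.
Stable partition: {p1,p2} | {p4} — 2 equivalence classes.
p2 and p1 lie in the same block of the stable partition, so they are equivalent — no string distinguishes them.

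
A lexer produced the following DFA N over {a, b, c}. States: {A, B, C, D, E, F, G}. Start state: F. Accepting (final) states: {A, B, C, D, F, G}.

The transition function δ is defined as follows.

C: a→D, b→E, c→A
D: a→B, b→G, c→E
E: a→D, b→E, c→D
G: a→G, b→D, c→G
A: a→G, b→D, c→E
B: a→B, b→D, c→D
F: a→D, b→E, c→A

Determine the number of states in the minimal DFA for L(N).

States {C} cannot be reached from the start state, so discard them.
Start with accepting vs non-accepting: {A,B,D,F,G} | {E}.
Refine {A,B,D,F,G} on symbol b: members go to different blocks, giving {A,B,D,G} and {F}.
Refine {A,B,D,G} on symbol c: members go to different blocks, giving {A,D} and {B,G}.
Split {A,D} by δ(·,b) → {A} and {D}.
Split {B,G} by δ(·,c) → {B} and {G}.
The partition is now stable with 6 blocks: {A} | {E} | {F} | {B} | {D} | {G}.

6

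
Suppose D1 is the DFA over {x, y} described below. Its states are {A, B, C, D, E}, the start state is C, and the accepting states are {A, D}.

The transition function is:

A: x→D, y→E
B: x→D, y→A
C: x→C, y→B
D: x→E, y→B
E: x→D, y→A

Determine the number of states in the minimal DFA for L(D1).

All states are reachable from the start state.
P0 = {A,D} | {B,C,E}.
On input x, block {A,D} splits into {A} and {D}.
On input x, block {B,C,E} splits into {B,E} and {C}.
The partition is now stable with 4 blocks: {A} | {B,E} | {D} | {C}.

4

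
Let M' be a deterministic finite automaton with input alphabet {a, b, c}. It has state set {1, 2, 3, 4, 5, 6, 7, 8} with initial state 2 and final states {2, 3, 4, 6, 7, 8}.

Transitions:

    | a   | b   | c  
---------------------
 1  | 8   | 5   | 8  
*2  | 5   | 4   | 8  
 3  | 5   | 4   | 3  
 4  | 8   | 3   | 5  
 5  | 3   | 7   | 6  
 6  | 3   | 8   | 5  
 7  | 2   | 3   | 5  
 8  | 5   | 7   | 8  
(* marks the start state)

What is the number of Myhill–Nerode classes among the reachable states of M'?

3

Reachable states from the start: {2,3,4,5,6,7,8}. Unreachable: {1} — drop them.
Start with accepting vs non-accepting: {2,3,4,6,7,8} | {5}.
On input a, block {2,3,4,6,7,8} splits into {2,3,8} and {4,6,7}.
The partition is now stable with 3 blocks: {2,3,8} | {5} | {4,6,7}.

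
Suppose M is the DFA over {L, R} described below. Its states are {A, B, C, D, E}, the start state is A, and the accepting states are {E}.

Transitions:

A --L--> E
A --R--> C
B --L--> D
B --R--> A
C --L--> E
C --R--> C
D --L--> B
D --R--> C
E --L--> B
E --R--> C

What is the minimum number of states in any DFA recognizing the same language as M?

3

All states are reachable from the start state.
Initial partition by acceptance: {E} | {A,B,C,D}.
Refine {A,B,C,D} on symbol L: members go to different blocks, giving {A,C} and {B,D}.
Stable partition: {E} | {A,C} | {B,D} — 3 equivalence classes.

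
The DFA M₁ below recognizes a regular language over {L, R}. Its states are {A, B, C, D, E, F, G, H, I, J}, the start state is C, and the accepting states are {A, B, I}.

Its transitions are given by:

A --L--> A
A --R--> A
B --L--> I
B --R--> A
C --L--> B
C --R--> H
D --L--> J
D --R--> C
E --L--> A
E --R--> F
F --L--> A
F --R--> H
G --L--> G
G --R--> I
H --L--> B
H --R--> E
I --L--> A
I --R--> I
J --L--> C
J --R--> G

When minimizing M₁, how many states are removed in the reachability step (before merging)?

No path from C leads to D, G, J; the other 7 states are all reachable.

3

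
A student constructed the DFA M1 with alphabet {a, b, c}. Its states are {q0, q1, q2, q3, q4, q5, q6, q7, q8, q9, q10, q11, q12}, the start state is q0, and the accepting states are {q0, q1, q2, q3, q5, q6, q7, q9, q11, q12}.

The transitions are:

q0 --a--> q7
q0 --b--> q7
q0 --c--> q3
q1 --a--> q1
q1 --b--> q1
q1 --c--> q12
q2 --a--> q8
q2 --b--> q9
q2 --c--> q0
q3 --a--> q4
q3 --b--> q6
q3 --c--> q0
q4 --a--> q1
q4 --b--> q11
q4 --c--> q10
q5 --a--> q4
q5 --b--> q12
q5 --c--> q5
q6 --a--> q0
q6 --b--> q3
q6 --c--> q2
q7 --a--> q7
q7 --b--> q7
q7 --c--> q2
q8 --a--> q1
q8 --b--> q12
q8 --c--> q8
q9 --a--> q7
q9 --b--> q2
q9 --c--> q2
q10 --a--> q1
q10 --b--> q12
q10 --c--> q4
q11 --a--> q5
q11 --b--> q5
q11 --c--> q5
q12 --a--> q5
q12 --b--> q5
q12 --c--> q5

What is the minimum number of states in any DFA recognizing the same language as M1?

7

All states are reachable from the start state.
P0 = {q0,q1,q2,q3,q5,q6,q7,q9,q11,q12} | {q4,q8,q10}.
Refine {q0,q1,q2,q3,q5,q6,q7,q9,q11,q12} on symbol a: members go to different blocks, giving {q0,q1,q6,q7,q9,q11,q12} and {q2,q3,q5}.
On input a, block {q0,q1,q6,q7,q9,q11,q12} splits into {q0,q1,q6,q7,q9} and {q11,q12}.
Refine {q0,q1,q6,q7,q9} on symbol b: members go to different blocks, giving {q0,q1,q7} and {q6,q9}.
Split {q0,q1,q7} by δ(·,c) → {q0,q7} and {q1}.
Split {q2,q3,q5} by δ(·,b) → {q2,q3} and {q5}.
No further refinement is possible. Final partition (7 blocks): {q0,q7} | {q4,q8,q10} | {q2,q3} | {q11,q12} | {q6,q9} | {q1} | {q5}.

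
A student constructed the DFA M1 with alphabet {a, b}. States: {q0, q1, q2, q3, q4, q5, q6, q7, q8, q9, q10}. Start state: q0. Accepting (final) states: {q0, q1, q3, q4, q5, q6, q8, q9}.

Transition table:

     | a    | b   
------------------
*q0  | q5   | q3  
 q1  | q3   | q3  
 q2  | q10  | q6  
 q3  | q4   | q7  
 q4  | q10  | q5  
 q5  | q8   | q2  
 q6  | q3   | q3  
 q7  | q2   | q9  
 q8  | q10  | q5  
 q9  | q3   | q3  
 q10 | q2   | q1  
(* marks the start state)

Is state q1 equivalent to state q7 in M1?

P0 = {q0,q1,q3,q4,q5,q6,q8,q9} | {q2,q7,q10}.
Refine {q0,q1,q3,q4,q5,q6,q8,q9} on symbol a: members go to different blocks, giving {q0,q1,q3,q5,q6,q9} and {q4,q8}.
Split {q0,q1,q3,q5,q6,q9} by δ(·,a) → {q0,q1,q6,q9} and {q3,q5}.
The partition is now stable with 4 blocks: {q0,q1,q6,q9} | {q2,q7,q10} | {q4,q8} | {q3,q5}.
q1 and q7 end up in different blocks, so they are distinguishable. For instance, the string 'ε' is accepted from only q1.

No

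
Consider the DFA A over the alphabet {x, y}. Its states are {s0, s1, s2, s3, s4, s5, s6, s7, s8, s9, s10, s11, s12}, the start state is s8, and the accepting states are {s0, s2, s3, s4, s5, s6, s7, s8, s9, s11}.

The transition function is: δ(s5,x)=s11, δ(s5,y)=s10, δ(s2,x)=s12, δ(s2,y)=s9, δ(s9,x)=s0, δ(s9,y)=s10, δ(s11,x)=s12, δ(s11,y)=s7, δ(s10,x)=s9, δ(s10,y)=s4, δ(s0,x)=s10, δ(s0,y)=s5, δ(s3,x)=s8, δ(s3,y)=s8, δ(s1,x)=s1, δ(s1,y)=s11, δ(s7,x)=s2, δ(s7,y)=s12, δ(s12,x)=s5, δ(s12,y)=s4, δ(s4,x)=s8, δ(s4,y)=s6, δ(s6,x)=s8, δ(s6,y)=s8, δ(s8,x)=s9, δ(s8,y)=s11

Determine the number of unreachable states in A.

BFS from s8 reaches {s0, s2, s4, s5, s6, s7, s8, s9, s10, s11, s12}; the 2 state(s) s1, s3 are never visited.

2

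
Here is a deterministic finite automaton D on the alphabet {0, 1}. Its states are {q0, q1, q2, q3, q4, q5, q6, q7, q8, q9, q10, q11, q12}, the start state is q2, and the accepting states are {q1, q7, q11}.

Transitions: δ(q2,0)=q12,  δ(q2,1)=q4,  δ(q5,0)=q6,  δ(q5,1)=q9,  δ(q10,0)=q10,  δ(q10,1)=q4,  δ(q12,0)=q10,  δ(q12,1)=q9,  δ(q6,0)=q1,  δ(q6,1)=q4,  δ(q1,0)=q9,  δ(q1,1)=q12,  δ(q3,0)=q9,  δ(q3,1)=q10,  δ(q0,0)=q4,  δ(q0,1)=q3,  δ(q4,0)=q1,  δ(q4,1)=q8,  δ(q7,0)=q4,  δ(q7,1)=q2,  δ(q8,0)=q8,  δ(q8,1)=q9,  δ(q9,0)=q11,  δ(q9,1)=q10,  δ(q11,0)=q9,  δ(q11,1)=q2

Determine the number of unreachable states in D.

5

No path from q2 leads to q0, q3, q5, q6, q7; the other 8 states are all reachable.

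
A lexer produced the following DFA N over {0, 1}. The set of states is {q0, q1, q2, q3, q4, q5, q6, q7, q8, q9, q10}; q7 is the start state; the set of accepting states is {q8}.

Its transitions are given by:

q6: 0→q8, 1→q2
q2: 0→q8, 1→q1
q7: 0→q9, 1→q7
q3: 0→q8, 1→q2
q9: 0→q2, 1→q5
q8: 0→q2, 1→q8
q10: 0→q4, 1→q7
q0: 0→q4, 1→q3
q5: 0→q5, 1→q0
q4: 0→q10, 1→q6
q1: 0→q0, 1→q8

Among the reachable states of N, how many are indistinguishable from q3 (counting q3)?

Initial partition by acceptance: {q8} | {q0,q1,q2,q3,q4,q5,q6,q7,q9,q10}.
On input 0, block {q0,q1,q2,q3,q4,q5,q6,q7,q9,q10} splits into {q0,q1,q4,q5,q7,q9,q10} and {q2,q3,q6}.
Refine {q0,q1,q4,q5,q7,q9,q10} on symbol 0: members go to different blocks, giving {q0,q1,q4,q5,q7,q10} and {q9}.
On input 0, block {q0,q1,q4,q5,q7,q10} splits into {q0,q1,q4,q5,q10} and {q7}.
On input 1, block {q0,q1,q4,q5,q10} splits into {q0,q4} and {q1} and {q5} and {q10}.
Split {q0,q4} by δ(·,0) → {q0} and {q4}.
Refine {q2,q3,q6} on symbol 1: members go to different blocks, giving {q3,q6} and {q2}.
The partition is now stable with 10 blocks: {q8} | {q0} | {q3,q6} | {q9} | {q7} | {q1} | {q5} | {q10} | {q4} | {q2}.
State q3 belongs to the block {q3,q6}, which has 2 states.

2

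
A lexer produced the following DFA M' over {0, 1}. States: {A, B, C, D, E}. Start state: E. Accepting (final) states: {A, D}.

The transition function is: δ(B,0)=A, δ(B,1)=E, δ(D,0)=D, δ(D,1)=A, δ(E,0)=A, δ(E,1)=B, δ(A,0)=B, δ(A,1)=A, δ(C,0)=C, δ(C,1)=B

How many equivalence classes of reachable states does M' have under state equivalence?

2

Reachable states from the start: {A,B,E}. Unreachable: {C,D} — drop them.
Start with accepting vs non-accepting: {A} | {B,E}.
Stable partition: {A} | {B,E} — 2 equivalence classes.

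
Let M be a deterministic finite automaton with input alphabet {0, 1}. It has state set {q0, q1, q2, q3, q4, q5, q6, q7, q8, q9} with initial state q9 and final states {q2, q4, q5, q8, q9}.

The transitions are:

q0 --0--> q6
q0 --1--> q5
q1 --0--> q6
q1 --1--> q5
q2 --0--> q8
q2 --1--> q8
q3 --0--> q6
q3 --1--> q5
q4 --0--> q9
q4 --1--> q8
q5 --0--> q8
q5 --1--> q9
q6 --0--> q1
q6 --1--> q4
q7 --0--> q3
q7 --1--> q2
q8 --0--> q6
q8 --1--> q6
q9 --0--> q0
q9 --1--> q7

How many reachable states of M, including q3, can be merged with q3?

Initial partition by acceptance: {q2,q4,q5,q8,q9} | {q0,q1,q3,q6,q7}.
Split {q2,q4,q5,q8,q9} by δ(·,0) → {q2,q4,q5} and {q8,q9}.
Stable partition: {q2,q4,q5} | {q0,q1,q3,q6,q7} | {q8,q9} — 3 equivalence classes.
The equivalence class containing q3 is {q0,q1,q3,q6,q7}, of size 5.

5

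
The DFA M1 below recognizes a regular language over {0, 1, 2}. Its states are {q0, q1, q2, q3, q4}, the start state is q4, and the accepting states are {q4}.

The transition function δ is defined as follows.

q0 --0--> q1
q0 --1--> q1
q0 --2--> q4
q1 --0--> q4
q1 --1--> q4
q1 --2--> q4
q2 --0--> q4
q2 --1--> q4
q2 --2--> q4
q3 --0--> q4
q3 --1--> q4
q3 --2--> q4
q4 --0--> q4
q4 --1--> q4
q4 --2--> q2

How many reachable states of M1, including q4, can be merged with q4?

States {q0,q1,q3} cannot be reached from the start state, so discard them.
Initial partition by acceptance: {q4} | {q2}.
No further refinement is possible. Final partition (2 blocks): {q4} | {q2}.
State q4 belongs to the block {q4}, which has 1 states.

1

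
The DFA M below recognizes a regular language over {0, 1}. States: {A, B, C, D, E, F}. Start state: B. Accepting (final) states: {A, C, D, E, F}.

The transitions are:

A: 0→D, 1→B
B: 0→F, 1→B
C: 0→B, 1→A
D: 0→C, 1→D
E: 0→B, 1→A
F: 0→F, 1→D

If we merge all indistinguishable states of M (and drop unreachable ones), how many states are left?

First remove the unreachable states {E}; 5 states remain.
Start with accepting vs non-accepting: {A,C,D,F} | {B}.
Refine {A,C,D,F} on symbol 0: members go to different blocks, giving {A,D,F} and {C}.
Refine {A,D,F} on symbol 0: members go to different blocks, giving {A,F} and {D}.
On input 0, block {A,F} splits into {A} and {F}.
No further refinement is possible. Final partition (5 blocks): {A} | {B} | {C} | {D} | {F}.

5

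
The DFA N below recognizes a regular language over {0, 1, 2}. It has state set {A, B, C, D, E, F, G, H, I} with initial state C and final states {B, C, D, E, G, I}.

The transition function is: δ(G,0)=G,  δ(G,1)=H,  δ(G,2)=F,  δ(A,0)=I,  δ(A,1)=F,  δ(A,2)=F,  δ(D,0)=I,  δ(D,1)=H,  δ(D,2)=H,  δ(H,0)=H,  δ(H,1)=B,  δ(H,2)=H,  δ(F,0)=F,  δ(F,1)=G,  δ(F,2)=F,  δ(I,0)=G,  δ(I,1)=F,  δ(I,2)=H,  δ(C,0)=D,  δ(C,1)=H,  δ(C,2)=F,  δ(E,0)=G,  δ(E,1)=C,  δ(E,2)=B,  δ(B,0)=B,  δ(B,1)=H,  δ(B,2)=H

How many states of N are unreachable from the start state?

No path from C leads to A, E; the other 7 states are all reachable.

2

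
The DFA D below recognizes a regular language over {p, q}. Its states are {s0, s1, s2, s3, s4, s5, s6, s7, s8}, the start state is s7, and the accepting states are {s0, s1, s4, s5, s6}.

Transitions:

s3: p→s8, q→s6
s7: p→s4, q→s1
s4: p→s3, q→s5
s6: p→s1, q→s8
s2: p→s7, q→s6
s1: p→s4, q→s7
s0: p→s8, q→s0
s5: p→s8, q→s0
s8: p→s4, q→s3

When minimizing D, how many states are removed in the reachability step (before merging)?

1

Starting at s7 and following transitions, the reachable set is {s0, s1, s3, s4, s5, s6, s7, s8}. That leaves s2 unreachable — 1 in total.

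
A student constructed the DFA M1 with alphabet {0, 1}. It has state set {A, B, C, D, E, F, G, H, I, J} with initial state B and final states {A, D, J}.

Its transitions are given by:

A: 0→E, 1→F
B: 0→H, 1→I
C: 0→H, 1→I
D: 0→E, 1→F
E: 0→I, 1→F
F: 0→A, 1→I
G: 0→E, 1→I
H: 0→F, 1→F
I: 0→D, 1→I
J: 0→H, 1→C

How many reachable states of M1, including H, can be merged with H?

2

Reachable states from the start: {A,B,D,E,F,H,I}. Unreachable: {C,G,J} — drop them.
Initial partition by acceptance: {A,D} | {B,E,F,H,I}.
Split {B,E,F,H,I} by δ(·,0) → {B,E,H} and {F,I}.
On input 0, block {B,E,H} splits into {E,H} and {B}.
The partition is now stable with 4 blocks: {A,D} | {E,H} | {F,I} | {B}.
The equivalence class containing H is {E,H}, of size 2.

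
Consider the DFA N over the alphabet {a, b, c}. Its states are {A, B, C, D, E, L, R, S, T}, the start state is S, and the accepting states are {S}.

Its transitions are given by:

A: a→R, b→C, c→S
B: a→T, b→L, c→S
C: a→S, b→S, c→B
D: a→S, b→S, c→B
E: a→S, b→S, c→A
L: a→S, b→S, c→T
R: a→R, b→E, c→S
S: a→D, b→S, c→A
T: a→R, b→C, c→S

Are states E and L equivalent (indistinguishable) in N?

Yes

All states are reachable from the start state.
Start with accepting vs non-accepting: {S} | {A,B,C,D,E,L,R,T}.
Split {A,B,C,D,E,L,R,T} by δ(·,a) → {C,D,E,L} and {A,B,R,T}.
Stable partition: {S} | {C,D,E,L} | {A,B,R,T} — 3 equivalence classes.
E and L lie in the same block of the stable partition, so they are equivalent — no string distinguishes them.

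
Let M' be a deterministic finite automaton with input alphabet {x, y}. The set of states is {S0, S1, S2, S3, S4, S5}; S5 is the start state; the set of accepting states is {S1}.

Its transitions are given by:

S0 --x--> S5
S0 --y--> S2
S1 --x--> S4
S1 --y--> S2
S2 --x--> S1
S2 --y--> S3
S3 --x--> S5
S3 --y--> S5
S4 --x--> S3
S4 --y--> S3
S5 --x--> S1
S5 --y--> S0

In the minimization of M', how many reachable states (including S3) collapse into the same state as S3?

2

Start with accepting vs non-accepting: {S1} | {S0,S2,S3,S4,S5}.
Split {S0,S2,S3,S4,S5} by δ(·,x) → {S0,S3,S4} and {S2,S5}.
Refine {S0,S3,S4} on symbol x: members go to different blocks, giving {S0,S3} and {S4}.
No further refinement is possible. Final partition (4 blocks): {S1} | {S0,S3} | {S2,S5} | {S4}.
The equivalence class containing S3 is {S0,S3}, of size 2.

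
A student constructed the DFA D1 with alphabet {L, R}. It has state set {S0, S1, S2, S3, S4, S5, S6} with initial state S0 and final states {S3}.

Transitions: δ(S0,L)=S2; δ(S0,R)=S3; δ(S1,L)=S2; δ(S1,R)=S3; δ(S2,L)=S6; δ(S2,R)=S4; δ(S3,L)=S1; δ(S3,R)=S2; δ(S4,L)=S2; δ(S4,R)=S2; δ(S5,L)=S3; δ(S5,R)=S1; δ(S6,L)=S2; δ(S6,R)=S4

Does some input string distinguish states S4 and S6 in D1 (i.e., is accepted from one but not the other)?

Reachable states from the start: {S0,S1,S2,S3,S4,S6}. Unreachable: {S5} — drop them.
Start with accepting vs non-accepting: {S3} | {S0,S1,S2,S4,S6}.
Refine {S0,S1,S2,S4,S6} on symbol R: members go to different blocks, giving {S2,S4,S6} and {S0,S1}.
The partition is now stable with 3 blocks: {S3} | {S2,S4,S6} | {S0,S1}.
S4 and S6 lie in the same block of the stable partition, so they are equivalent — no string distinguishes them.

No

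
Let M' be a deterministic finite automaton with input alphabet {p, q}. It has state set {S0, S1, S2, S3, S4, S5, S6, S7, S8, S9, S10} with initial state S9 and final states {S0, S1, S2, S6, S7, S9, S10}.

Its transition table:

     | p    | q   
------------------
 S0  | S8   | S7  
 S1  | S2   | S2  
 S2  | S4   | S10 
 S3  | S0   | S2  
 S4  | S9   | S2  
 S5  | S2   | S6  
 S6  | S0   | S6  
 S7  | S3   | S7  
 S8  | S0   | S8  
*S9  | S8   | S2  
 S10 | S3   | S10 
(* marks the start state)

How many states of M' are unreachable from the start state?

3

Starting at S9 and following transitions, the reachable set is {S0, S2, S3, S4, S7, S8, S9, S10}. That leaves S1, S5, S6 unreachable — 3 in total.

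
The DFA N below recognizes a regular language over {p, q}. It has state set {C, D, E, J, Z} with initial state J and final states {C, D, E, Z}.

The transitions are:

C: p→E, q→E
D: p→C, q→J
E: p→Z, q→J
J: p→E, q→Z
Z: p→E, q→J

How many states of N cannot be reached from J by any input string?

BFS from J reaches {E, J, Z}; the 2 state(s) C, D are never visited.

2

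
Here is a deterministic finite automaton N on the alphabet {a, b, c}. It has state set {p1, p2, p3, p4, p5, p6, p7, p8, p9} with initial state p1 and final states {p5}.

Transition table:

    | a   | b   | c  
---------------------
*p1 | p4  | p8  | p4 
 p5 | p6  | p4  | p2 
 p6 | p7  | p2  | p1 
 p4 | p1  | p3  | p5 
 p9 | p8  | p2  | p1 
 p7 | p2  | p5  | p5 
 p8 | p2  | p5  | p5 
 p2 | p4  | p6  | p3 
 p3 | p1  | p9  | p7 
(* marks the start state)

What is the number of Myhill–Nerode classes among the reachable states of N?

All states are reachable from the start state.
Start with accepting vs non-accepting: {p5} | {p1,p2,p3,p4,p6,p7,p8,p9}.
Split {p1,p2,p3,p4,p6,p7,p8,p9} by δ(·,b) → {p1,p2,p3,p4,p6,p9} and {p7,p8}.
On input a, block {p1,p2,p3,p4,p6,p9} splits into {p1,p2,p3,p4} and {p6,p9}.
Refine {p1,p2,p3,p4} on symbol b: members go to different blocks, giving {p2,p3} and {p1} and {p4}.
Refine {p2,p3} on symbol a: members go to different blocks, giving {p2} and {p3}.
The partition is now stable with 7 blocks: {p5} | {p2} | {p7,p8} | {p6,p9} | {p1} | {p4} | {p3}.

7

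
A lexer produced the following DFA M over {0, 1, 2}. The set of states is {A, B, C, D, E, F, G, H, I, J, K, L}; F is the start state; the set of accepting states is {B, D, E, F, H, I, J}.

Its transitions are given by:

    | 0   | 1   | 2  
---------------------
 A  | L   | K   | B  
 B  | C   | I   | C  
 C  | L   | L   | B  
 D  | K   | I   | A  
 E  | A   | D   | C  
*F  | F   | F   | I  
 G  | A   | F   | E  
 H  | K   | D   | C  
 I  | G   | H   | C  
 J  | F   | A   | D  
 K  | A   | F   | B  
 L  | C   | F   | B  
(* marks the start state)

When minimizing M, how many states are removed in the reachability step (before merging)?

1

No path from F leads to J; the other 11 states are all reachable.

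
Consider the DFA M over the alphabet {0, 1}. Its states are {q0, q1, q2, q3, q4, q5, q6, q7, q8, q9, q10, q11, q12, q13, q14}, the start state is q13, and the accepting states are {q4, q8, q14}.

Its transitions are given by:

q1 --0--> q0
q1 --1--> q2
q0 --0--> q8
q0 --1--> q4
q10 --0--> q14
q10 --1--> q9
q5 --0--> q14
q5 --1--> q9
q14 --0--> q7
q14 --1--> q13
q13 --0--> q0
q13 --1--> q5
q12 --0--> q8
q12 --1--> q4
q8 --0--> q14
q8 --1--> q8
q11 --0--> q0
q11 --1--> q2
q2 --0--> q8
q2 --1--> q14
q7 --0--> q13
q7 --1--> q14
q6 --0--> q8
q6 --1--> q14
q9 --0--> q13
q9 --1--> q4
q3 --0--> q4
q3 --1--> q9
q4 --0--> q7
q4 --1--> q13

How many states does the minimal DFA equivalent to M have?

6

States {q1,q2,q3,q6,q10,q11,q12} cannot be reached from the start state, so discard them.
Initial partition by acceptance: {q4,q8,q14} | {q0,q5,q7,q9,q13}.
Refine {q4,q8,q14} on symbol 0: members go to different blocks, giving {q4,q14} and {q8}.
On input 0, block {q0,q5,q7,q9,q13} splits into {q7,q9,q13} and {q0} and {q5}.
Split {q7,q9,q13} by δ(·,0) → {q7,q9} and {q13}.
No further refinement is possible. Final partition (6 blocks): {q4,q14} | {q7,q9} | {q8} | {q0} | {q5} | {q13}.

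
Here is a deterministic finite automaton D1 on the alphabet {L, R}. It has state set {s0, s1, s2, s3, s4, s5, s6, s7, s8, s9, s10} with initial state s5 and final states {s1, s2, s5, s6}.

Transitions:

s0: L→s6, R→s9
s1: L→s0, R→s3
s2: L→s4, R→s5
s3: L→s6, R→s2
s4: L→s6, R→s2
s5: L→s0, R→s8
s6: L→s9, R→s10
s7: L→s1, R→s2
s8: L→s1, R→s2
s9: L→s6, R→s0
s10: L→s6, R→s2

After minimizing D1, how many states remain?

4

States {s7} cannot be reached from the start state, so discard them.
Start with accepting vs non-accepting: {s1,s2,s5,s6} | {s0,s3,s4,s8,s9,s10}.
Refine {s1,s2,s5,s6} on symbol R: members go to different blocks, giving {s1,s5,s6} and {s2}.
Refine {s0,s3,s4,s8,s9,s10} on symbol R: members go to different blocks, giving {s3,s4,s8,s10} and {s0,s9}.
The partition is now stable with 4 blocks: {s1,s5,s6} | {s3,s4,s8,s10} | {s2} | {s0,s9}.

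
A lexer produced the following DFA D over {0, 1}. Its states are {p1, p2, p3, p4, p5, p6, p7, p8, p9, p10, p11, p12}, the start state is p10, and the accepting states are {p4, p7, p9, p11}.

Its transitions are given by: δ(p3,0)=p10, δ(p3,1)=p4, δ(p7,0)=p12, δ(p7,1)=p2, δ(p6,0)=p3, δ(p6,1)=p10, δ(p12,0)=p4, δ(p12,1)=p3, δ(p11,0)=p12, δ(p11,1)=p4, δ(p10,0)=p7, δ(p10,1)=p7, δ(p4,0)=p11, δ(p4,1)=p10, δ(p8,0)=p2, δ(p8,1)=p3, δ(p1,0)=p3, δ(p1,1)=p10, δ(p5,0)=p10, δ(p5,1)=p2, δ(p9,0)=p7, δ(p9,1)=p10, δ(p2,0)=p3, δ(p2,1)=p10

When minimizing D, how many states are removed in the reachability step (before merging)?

BFS from p10 reaches {p2, p3, p4, p7, p10, p11, p12}; the 5 state(s) p1, p5, p6, p8, p9 are never visited.

5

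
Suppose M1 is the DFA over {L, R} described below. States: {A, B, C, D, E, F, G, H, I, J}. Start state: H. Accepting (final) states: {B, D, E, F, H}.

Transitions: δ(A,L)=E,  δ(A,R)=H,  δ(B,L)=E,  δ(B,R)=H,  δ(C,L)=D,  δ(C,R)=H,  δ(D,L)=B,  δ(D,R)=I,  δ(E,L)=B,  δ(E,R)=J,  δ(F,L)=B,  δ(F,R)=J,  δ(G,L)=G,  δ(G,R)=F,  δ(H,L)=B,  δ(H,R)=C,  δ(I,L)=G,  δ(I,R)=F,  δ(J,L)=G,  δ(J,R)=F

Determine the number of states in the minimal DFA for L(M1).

Reachable states from the start: {B,C,D,E,F,G,H,I,J}. Unreachable: {A} — drop them.
P0 = {B,D,E,F,H} | {C,G,I,J}.
Split {B,D,E,F,H} by δ(·,R) → {D,E,F,H} and {B}.
On input L, block {C,G,I,J} splits into {G,I,J} and {C}.
Split {D,E,F,H} by δ(·,R) → {D,E,F} and {H}.
Stable partition: {D,E,F} | {G,I,J} | {B} | {C} | {H} — 5 equivalence classes.

5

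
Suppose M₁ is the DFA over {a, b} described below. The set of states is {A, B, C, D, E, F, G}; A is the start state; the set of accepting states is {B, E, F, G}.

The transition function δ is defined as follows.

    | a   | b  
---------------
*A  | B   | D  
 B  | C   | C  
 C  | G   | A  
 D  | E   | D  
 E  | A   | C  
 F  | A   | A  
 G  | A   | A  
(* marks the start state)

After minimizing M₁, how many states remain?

Reachable states from the start: {A,B,C,D,E,G}. Unreachable: {F} — drop them.
P0 = {B,E,G} | {A,C,D}.
Stable partition: {B,E,G} | {A,C,D} — 2 equivalence classes.

2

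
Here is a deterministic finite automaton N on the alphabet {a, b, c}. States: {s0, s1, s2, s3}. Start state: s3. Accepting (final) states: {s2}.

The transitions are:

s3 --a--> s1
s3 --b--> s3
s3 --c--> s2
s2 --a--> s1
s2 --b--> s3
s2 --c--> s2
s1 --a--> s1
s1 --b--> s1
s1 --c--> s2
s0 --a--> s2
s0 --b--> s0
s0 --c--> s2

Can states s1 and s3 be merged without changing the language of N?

States {s0} cannot be reached from the start state, so discard them.
Start with accepting vs non-accepting: {s2} | {s1,s3}.
The partition is now stable with 2 blocks: {s2} | {s1,s3}.
s1 and s3 lie in the same block of the stable partition, so they are equivalent — no string distinguishes them.

Yes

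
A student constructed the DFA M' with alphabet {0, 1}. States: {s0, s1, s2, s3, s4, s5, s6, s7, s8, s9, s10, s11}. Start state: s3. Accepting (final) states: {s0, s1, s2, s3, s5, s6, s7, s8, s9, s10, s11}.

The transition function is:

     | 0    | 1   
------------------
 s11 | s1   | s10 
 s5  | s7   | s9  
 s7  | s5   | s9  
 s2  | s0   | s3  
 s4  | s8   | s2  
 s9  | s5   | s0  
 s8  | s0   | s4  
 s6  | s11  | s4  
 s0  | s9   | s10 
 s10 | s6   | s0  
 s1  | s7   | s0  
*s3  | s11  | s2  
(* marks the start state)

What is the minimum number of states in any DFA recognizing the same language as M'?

7

Every state is reachable, so we keep all 12.
P0 = {s0,s1,s2,s3,s5,s6,s7,s8,s9,s10,s11} | {s4}.
On input 1, block {s0,s1,s2,s3,s5,s6,s7,s8,s9,s10,s11} splits into {s0,s1,s2,s3,s5,s7,s9,s10,s11} and {s6,s8}.
Split {s0,s1,s2,s3,s5,s7,s9,s10,s11} by δ(·,0) → {s0,s1,s2,s3,s5,s7,s9,s11} and {s10}.
Split {s0,s1,s2,s3,s5,s7,s9,s11} by δ(·,1) → {s1,s2,s3,s5,s7,s9} and {s0,s11}.
Split {s1,s2,s3,s5,s7,s9} by δ(·,0) → {s1,s5,s7,s9} and {s2,s3}.
Split {s1,s5,s7,s9} by δ(·,1) → {s1,s9} and {s5,s7}.
No further refinement is possible. Final partition (7 blocks): {s1,s9} | {s4} | {s6,s8} | {s10} | {s0,s11} | {s2,s3} | {s5,s7}.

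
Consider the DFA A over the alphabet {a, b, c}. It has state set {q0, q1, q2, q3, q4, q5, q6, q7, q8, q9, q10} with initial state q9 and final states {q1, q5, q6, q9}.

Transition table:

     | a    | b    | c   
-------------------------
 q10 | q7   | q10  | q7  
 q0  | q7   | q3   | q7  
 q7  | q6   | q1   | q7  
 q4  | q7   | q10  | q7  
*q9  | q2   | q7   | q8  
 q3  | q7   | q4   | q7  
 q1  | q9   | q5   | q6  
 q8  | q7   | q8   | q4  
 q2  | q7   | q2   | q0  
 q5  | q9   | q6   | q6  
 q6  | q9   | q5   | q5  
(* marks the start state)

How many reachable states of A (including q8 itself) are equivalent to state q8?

Every state is reachable, so we keep all 11.
Initial partition by acceptance: {q1,q5,q6,q9} | {q0,q2,q3,q4,q7,q8,q10}.
Split {q1,q5,q6,q9} by δ(·,a) → {q1,q5,q6} and {q9}.
Refine {q0,q2,q3,q4,q7,q8,q10} on symbol a: members go to different blocks, giving {q0,q2,q3,q4,q8,q10} and {q7}.
On input c, block {q0,q2,q3,q4,q8,q10} splits into {q0,q3,q4,q10} and {q2,q8}.
Stable partition: {q1,q5,q6} | {q0,q3,q4,q10} | {q9} | {q7} | {q2,q8} — 5 equivalence classes.
State q8 belongs to the block {q2,q8}, which has 2 states.

2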